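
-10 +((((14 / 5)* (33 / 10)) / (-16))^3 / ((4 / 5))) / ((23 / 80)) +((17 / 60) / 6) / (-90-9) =-142144270381 / 13115520000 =-10.84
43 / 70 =0.61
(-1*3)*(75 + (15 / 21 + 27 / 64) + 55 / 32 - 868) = 1061955 / 448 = 2370.44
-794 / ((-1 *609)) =794 / 609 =1.30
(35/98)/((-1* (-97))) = 5/1358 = 0.00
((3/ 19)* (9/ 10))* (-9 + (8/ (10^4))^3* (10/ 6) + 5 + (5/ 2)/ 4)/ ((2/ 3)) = -26696777337/ 37109375000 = -0.72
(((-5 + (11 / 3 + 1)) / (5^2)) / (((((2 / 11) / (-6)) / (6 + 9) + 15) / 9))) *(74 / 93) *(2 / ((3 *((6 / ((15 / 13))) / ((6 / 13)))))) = -3663 / 9723584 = -0.00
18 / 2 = 9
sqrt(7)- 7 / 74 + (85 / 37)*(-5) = -857 / 74 + sqrt(7) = -8.94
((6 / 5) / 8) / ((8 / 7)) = 21 / 160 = 0.13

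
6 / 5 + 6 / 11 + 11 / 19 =2429 / 1045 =2.32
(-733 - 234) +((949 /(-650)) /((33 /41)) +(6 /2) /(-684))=-20248303 /20900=-968.82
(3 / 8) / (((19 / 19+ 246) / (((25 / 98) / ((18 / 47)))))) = 1175 / 1161888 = 0.00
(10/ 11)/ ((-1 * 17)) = -10/ 187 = -0.05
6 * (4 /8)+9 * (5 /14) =6.21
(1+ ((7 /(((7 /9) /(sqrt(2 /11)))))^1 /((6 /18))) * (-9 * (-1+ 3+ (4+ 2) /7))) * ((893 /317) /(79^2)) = 893 /1978397 - 4339980 * sqrt(22) /152336569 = -0.13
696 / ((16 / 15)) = 1305 / 2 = 652.50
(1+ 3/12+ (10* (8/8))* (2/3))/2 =95/24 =3.96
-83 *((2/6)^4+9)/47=-15.92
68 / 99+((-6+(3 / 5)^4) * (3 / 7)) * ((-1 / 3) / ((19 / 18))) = 12190658 / 8229375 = 1.48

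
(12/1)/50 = 6/25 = 0.24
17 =17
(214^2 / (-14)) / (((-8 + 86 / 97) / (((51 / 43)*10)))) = 37758802 / 6923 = 5454.11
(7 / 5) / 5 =7 / 25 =0.28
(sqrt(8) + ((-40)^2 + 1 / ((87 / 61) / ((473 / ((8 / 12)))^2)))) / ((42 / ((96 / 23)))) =32*sqrt(2) / 161 + 164512028 / 4669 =35235.24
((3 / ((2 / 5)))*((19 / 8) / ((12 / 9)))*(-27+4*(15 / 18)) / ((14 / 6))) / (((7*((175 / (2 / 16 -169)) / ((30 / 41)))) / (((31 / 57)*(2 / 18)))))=424793 / 514304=0.83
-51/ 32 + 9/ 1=237/ 32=7.41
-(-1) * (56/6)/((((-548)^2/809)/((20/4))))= 28315/225228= 0.13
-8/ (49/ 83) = -664/ 49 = -13.55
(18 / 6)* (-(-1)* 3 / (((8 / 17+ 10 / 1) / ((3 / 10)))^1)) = 459 / 1780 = 0.26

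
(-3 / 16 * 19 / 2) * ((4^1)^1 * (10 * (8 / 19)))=-30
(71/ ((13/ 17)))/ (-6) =-1207/ 78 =-15.47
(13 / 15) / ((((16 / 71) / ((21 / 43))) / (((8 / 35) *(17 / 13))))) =1207 / 2150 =0.56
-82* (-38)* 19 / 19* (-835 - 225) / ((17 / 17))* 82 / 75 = -54168544 / 15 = -3611236.27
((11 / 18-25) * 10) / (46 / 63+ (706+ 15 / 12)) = -61460 / 178411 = -0.34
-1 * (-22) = 22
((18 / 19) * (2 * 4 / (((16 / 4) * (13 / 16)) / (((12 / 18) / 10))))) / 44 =48 / 13585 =0.00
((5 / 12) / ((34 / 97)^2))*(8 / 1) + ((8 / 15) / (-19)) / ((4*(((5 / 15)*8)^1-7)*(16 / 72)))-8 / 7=389681347 / 14990430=26.00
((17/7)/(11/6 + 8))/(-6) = -17/413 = -0.04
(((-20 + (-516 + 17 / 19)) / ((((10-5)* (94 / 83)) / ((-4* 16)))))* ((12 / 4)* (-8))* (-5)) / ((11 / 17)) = 11017449216 / 9823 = 1121597.19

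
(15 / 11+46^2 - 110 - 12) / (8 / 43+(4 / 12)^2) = 8494263 / 1265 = 6714.83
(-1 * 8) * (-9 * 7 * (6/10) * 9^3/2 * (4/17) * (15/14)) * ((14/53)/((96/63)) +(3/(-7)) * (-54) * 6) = 48732253965/12614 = 3863346.60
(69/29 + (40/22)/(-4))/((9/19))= 11666/2871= 4.06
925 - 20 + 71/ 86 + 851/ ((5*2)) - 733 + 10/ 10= 55669/ 215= 258.93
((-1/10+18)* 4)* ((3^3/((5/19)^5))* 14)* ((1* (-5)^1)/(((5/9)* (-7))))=430811512812/15625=27571936.82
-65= -65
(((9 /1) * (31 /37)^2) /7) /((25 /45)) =77841 /47915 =1.62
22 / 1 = 22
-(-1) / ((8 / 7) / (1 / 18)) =7 / 144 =0.05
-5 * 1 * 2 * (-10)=100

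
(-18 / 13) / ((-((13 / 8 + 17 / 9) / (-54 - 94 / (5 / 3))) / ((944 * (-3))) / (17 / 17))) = 88086528 / 715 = 123197.94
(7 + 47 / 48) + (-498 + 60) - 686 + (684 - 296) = -34945 / 48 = -728.02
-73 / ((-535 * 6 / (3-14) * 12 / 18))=-0.38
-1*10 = -10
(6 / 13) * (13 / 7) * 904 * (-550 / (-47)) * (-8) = -23865600 / 329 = -72539.82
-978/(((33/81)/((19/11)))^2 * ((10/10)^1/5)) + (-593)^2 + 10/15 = 11584819079/43923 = 263752.91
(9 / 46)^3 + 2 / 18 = 0.12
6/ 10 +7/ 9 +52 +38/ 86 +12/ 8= 214087/ 3870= 55.32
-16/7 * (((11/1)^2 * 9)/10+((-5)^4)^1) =-58712/35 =-1677.49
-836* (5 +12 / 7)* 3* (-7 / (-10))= -58938 / 5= -11787.60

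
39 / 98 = 0.40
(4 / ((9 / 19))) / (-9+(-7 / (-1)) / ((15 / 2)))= -380 / 363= -1.05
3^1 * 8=24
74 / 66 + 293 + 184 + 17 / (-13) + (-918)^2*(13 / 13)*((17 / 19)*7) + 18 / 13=43025800717 / 8151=5278591.67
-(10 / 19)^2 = -100 / 361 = -0.28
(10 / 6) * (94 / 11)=470 / 33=14.24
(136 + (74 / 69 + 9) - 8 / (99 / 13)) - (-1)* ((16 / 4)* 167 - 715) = 223196 / 2277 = 98.02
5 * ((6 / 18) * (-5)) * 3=-25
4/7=0.57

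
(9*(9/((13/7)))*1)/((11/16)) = 9072/143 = 63.44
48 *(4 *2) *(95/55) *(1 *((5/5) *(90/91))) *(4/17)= 2626560/17017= 154.35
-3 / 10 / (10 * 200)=-3 / 20000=-0.00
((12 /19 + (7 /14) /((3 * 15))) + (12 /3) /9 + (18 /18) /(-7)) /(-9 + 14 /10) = -11303 /90972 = -0.12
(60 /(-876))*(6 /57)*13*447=-58110 /1387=-41.90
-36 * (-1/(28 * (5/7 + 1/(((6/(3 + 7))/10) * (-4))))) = -54/145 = -0.37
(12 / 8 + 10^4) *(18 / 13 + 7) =2180327 / 26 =83858.73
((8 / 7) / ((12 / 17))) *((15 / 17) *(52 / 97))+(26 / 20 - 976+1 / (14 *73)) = -241374732 / 247835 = -973.93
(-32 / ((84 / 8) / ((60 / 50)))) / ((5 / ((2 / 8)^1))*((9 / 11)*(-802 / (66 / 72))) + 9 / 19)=294272 / 1151954685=0.00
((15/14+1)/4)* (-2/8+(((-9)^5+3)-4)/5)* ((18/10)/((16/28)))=-12329901/640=-19265.47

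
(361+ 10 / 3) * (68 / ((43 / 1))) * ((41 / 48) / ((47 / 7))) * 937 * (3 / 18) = 4996783939 / 436536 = 11446.44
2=2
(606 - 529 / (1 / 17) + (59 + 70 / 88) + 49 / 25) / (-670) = 9157769 / 737000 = 12.43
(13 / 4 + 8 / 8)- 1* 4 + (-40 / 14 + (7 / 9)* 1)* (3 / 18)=-73 / 756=-0.10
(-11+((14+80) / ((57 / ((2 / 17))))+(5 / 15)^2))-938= -2757856 / 2907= -948.69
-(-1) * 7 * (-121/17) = -847/17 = -49.82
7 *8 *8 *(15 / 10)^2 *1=1008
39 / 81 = 13 / 27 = 0.48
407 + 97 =504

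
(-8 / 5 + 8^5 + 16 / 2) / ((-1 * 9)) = -18208 / 5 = -3641.60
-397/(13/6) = -2382/13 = -183.23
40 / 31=1.29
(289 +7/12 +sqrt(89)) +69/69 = sqrt(89) +3487/12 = 300.02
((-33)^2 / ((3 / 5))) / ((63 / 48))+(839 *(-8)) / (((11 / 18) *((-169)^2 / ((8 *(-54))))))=3406522864 / 2199197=1548.98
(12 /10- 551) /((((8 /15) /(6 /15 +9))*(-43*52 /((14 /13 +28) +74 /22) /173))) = 24321.84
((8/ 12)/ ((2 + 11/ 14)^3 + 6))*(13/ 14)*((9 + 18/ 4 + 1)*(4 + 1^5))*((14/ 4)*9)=1293110/ 25261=51.19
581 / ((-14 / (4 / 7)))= -166 / 7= -23.71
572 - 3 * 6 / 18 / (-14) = 572.07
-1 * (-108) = 108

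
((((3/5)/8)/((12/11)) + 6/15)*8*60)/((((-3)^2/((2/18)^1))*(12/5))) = 125/108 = 1.16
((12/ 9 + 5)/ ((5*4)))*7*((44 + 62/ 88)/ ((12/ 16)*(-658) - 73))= -261611/ 1495560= -0.17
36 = 36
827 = 827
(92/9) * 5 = 460/9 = 51.11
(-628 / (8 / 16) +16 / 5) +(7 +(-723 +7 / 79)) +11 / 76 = -59096371 / 30020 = -1968.57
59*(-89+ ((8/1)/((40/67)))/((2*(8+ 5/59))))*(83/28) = -2059565569/133560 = -15420.53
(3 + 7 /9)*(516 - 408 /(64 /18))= 9095 /6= 1515.83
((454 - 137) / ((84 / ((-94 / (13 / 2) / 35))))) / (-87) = 14899 / 831285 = 0.02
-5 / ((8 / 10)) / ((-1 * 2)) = 25 / 8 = 3.12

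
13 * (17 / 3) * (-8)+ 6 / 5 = -8822 / 15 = -588.13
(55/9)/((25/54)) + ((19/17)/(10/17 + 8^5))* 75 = 36773481/2785330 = 13.20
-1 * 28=-28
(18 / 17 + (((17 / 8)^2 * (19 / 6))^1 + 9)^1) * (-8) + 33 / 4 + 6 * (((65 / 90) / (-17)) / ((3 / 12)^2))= -190.69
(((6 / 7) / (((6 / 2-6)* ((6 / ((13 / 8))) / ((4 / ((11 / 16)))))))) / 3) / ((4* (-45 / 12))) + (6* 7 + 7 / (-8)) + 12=4418707 / 83160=53.14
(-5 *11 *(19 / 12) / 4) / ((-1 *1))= 1045 / 48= 21.77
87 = 87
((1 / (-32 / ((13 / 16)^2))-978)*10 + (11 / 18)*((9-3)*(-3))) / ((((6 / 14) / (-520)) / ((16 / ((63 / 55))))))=143374592075 / 864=165942814.90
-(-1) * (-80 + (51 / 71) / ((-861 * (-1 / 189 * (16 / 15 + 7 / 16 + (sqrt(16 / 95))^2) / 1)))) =-1774082720 / 22202197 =-79.91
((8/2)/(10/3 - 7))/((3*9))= -0.04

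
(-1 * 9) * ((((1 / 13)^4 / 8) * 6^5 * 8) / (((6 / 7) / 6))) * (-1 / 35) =69984 / 142805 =0.49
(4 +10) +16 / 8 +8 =24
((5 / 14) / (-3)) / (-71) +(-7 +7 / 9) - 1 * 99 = -105.22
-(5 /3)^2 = -25 /9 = -2.78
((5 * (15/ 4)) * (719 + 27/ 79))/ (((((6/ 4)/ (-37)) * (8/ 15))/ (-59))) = 11630205375/ 316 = 36804447.39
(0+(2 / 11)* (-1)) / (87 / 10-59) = 0.00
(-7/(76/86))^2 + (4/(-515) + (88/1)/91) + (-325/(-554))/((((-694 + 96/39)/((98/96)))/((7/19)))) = 51528764386270991/808903124178240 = 63.70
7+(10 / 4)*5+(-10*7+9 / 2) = -46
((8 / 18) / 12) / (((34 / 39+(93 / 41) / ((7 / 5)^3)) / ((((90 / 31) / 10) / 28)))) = 26117 / 115508108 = 0.00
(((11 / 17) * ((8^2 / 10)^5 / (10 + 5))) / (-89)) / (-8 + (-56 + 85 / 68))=1476395008 / 17801390625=0.08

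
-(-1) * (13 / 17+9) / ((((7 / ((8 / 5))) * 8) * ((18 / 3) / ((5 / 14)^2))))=0.01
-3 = -3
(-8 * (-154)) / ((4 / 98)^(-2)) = 704 / 343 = 2.05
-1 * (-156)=156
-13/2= -6.50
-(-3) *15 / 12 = 3.75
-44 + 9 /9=-43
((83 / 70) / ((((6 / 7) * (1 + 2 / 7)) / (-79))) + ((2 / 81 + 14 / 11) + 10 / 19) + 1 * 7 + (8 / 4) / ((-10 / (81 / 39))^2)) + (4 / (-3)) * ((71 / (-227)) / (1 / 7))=-4751934253381 / 64944722700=-73.17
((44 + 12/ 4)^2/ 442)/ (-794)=-0.01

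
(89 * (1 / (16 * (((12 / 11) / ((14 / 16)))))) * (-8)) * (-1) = 6853 / 192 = 35.69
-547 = -547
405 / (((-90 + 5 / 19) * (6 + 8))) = -1539 / 4774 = -0.32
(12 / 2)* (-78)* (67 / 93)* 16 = -167232 / 31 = -5394.58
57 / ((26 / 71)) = 4047 / 26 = 155.65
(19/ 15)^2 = 361/ 225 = 1.60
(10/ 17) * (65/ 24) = 325/ 204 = 1.59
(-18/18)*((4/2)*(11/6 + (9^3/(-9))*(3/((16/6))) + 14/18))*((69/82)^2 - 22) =-912403291/242064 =-3769.26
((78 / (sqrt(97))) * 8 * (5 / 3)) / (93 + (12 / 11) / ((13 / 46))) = 1.09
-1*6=-6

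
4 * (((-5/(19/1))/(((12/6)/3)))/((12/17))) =-85/38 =-2.24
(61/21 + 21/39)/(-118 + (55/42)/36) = -67680/2318693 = -0.03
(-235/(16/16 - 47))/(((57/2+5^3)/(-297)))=-69795/7061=-9.88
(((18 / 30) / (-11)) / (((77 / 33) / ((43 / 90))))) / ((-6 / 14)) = 43 / 1650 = 0.03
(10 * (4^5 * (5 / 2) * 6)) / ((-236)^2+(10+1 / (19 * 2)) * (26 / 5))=14592000 / 5296073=2.76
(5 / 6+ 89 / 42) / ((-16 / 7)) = -31 / 24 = -1.29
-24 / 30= -4 / 5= -0.80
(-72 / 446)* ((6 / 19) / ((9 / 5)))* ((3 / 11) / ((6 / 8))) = -480 / 46607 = -0.01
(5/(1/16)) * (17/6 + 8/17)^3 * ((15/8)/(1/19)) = 18179557675/176868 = 102786.02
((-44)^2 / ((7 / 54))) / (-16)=-6534 / 7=-933.43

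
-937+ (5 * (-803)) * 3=-12982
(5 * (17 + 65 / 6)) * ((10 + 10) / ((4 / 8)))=16700 / 3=5566.67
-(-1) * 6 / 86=3 / 43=0.07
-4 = -4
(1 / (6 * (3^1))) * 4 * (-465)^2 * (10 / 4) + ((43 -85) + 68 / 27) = 3242309 / 27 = 120085.52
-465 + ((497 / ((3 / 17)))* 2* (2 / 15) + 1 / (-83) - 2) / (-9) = -18428528 / 33615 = -548.22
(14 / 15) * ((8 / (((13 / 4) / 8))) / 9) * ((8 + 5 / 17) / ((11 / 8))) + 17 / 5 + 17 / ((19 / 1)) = 34530728 / 2078505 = 16.61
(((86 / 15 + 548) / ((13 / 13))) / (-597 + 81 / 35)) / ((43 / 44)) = -1279124 / 1342503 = -0.95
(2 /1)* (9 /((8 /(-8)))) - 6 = -24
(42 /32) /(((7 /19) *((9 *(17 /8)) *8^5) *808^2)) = 19 /2182090850304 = 0.00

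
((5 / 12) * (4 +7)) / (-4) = -55 / 48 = -1.15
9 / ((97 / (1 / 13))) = 9 / 1261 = 0.01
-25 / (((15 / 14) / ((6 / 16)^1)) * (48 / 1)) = -0.18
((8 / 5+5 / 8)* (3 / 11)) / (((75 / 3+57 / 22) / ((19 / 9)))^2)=353419 / 99481230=0.00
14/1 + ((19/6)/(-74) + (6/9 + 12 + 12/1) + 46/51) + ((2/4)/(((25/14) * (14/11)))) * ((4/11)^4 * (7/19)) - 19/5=56830557131/1590678100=35.73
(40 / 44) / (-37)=-10 / 407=-0.02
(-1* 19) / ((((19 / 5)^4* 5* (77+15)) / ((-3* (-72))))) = -6750 / 157757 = -0.04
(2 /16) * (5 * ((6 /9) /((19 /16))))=20 /57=0.35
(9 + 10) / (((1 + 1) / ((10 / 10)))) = 9.50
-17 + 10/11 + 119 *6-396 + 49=3860/11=350.91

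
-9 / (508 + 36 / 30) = -45 / 2546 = -0.02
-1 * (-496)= 496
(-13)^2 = 169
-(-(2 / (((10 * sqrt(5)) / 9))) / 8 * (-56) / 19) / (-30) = 21 * sqrt(5) / 4750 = 0.01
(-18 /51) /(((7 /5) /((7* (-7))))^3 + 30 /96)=-1372000 /1214701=-1.13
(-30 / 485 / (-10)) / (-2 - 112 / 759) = -2277 / 790550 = -0.00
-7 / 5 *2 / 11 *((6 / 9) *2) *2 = -112 / 165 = -0.68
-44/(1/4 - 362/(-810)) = -71280/1129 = -63.14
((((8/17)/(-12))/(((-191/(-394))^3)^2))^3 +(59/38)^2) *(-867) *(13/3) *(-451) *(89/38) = -287996838595589533286561930651095380939742533503248051267/2882465286848890017837223399072311658329262244808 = -99913376.20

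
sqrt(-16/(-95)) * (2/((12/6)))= 4 * sqrt(95)/95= 0.41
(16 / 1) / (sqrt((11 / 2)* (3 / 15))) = 16* sqrt(110) / 11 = 15.26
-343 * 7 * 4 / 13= -9604 / 13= -738.77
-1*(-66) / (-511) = -66 / 511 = -0.13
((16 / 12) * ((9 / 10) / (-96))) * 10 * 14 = -7 / 4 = -1.75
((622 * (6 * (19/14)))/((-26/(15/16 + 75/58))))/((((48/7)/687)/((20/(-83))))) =21007824525/2002624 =10490.15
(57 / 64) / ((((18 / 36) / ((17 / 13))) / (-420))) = -101745 / 104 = -978.32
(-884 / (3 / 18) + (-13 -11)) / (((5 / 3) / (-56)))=895104 / 5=179020.80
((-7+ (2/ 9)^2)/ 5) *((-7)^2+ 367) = -234208/ 405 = -578.29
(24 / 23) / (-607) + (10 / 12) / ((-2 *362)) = -0.00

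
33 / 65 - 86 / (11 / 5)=-27587 / 715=-38.58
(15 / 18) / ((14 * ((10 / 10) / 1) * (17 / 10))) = 25 / 714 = 0.04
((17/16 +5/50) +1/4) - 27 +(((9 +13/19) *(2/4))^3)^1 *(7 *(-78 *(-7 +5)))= 123946.90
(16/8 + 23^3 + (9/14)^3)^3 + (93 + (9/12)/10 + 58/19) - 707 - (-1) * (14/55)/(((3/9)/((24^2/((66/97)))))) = 85602098155160169075531531/47499746556416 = 1802159050543.34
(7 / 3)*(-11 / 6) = -77 / 18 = -4.28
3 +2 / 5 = 17 / 5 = 3.40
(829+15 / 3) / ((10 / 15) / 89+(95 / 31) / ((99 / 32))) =113899797 / 136303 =835.64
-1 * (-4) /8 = 1 /2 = 0.50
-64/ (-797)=64/ 797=0.08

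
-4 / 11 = -0.36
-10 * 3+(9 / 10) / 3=-29.70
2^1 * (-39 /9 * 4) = -104 /3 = -34.67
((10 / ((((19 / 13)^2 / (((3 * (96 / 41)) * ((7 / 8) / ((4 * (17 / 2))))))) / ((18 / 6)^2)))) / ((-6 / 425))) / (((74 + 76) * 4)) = -53235 / 59204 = -0.90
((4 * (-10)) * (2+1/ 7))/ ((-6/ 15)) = 1500/ 7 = 214.29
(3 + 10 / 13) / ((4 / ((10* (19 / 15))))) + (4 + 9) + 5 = 2335 / 78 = 29.94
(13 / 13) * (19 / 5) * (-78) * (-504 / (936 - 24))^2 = -17199 / 190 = -90.52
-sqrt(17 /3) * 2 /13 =-2 * sqrt(51) /39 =-0.37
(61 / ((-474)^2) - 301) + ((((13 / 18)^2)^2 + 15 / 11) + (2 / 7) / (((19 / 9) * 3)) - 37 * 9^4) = -243056.32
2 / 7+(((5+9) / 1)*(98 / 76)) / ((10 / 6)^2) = 22559 / 3325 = 6.78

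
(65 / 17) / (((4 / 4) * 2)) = 65 / 34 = 1.91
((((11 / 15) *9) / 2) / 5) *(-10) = -33 / 5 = -6.60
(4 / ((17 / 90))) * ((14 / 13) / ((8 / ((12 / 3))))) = 2520 / 221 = 11.40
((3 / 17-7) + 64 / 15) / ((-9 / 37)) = 24124 / 2295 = 10.51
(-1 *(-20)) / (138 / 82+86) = 164 / 719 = 0.23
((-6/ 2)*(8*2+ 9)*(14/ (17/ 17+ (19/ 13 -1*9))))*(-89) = -242970/ 17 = -14292.35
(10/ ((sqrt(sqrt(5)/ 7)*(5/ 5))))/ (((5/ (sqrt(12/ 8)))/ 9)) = 9*sqrt(42)*5^(3/ 4)/ 5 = 39.01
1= 1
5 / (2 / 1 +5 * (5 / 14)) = 70 / 53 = 1.32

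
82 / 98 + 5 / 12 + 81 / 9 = 6029 / 588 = 10.25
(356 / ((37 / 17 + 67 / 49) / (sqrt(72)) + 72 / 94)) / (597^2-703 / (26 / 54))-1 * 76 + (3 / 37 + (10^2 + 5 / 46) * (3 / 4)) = -14398017486050827 / 17232119487346464-87288681389 * sqrt(2) / 121495554552384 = -0.84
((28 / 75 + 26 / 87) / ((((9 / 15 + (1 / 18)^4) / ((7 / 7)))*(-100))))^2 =163573254259776 / 1303323908832015625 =0.00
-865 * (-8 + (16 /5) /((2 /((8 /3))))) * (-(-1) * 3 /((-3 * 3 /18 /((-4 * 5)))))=387520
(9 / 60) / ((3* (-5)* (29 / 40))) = -2 / 145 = -0.01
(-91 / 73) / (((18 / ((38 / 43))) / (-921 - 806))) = 2985983 / 28251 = 105.69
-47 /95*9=-423 /95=-4.45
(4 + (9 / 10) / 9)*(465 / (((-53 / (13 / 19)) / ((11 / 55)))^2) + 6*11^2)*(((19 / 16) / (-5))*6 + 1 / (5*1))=-7395156296283 / 2028098000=-3646.35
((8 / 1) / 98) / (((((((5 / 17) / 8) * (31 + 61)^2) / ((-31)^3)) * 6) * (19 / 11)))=-5570917 / 7387485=-0.75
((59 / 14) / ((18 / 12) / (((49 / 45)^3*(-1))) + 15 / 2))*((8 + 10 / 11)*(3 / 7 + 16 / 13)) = 1048134941 / 106632240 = 9.83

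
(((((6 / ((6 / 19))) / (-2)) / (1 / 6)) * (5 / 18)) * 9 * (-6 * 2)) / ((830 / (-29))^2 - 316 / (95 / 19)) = 3595275 / 1589372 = 2.26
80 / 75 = 16 / 15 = 1.07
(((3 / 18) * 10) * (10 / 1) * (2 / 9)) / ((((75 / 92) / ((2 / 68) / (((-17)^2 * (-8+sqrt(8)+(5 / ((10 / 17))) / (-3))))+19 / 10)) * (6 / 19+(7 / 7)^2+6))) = 1284798140744 / 1088884967895-27968 * sqrt(2) / 24197443731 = 1.18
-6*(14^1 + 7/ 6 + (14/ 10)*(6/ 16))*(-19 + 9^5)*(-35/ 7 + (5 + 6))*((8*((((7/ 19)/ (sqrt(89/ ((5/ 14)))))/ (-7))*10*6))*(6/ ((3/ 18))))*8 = 329268395520*sqrt(6230)/ 1691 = 15369171725.08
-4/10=-2/5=-0.40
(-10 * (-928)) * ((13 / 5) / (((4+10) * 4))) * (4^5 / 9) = 3088384 / 63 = 49021.97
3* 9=27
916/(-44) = -229/11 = -20.82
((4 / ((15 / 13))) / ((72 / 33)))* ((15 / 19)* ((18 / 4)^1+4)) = 2431 / 228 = 10.66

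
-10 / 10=-1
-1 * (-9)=9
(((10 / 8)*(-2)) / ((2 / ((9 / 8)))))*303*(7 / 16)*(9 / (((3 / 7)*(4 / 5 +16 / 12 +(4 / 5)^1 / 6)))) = -30065175 / 17408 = -1727.09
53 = 53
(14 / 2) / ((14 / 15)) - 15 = -15 / 2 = -7.50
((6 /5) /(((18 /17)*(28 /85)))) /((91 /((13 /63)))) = 289 /37044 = 0.01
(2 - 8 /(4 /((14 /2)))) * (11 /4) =-33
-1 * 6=-6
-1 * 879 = -879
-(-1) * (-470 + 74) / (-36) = 11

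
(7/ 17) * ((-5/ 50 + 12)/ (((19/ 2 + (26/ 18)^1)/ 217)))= 95697/ 985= 97.15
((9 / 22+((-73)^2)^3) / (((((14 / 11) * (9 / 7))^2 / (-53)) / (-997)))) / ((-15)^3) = -1935189748028797117 / 2187000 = -884860424338.73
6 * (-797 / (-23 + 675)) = -2391 / 326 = -7.33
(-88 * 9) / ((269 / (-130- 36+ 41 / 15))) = 646536 / 1345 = 480.70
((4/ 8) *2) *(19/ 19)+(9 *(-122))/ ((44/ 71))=-38957/ 22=-1770.77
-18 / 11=-1.64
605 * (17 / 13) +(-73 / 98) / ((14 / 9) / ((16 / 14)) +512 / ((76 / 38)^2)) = 2346947923 / 2966509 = 791.15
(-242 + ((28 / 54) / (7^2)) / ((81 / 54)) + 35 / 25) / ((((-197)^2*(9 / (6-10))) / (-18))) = -5456648 / 110023515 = -0.05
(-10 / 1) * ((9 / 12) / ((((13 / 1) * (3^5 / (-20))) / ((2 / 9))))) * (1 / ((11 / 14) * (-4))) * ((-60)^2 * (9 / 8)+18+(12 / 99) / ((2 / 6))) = -15663200 / 1146717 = -13.66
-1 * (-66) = 66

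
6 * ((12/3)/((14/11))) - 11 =55/7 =7.86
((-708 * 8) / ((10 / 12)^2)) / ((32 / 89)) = -567108 / 25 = -22684.32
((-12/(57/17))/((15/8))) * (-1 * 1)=544/285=1.91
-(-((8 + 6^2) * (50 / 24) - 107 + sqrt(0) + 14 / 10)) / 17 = -209 / 255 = -0.82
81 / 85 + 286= 24391 / 85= 286.95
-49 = -49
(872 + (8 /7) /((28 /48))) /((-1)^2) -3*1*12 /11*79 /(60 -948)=34870349 /39886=874.25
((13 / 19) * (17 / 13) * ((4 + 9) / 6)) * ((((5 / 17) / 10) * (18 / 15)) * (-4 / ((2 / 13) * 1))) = -169 / 95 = -1.78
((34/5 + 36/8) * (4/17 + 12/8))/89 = 6667/30260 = 0.22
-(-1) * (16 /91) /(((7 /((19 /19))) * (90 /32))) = 256 /28665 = 0.01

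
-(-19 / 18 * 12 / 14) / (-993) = -19 / 20853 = -0.00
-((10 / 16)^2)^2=-625 / 4096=-0.15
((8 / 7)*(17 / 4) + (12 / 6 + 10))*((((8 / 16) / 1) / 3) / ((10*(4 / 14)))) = 59 / 60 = 0.98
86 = 86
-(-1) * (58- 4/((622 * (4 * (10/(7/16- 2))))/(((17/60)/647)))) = 8963010065/154534656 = 58.00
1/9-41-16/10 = -1912/45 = -42.49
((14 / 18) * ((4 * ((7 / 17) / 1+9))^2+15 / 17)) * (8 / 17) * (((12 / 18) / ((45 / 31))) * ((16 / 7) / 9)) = 650521856 / 10744731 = 60.54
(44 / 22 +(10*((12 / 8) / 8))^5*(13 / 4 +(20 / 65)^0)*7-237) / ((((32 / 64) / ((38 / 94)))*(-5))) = -226342079 / 3080192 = -73.48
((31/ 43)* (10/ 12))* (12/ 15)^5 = 15872/ 80625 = 0.20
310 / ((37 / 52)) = 16120 / 37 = 435.68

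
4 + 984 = 988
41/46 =0.89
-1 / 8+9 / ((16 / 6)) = 13 / 4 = 3.25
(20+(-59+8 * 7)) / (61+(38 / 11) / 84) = 7854 / 28201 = 0.28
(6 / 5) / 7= 6 / 35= 0.17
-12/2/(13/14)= -84/13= -6.46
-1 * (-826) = 826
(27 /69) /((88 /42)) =189 /1012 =0.19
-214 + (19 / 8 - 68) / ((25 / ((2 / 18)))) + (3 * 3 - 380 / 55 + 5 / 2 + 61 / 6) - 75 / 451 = -720519 / 3608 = -199.70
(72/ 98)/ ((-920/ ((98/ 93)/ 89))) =-3/ 317285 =-0.00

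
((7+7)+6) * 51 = 1020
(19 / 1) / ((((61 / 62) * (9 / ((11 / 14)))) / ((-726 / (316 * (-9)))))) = 783959 / 1821582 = 0.43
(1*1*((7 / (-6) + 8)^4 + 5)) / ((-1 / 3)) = -2832241 / 432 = -6556.11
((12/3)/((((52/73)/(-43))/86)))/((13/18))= -4859172/169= -28752.50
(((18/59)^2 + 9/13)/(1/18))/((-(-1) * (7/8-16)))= -465264/497783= -0.93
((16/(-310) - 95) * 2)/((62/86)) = -263.69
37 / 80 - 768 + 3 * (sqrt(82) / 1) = -61403 / 80 + 3 * sqrt(82) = -740.37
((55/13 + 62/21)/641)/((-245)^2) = 1961/10503954825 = 0.00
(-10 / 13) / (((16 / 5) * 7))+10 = 7255 / 728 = 9.97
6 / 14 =0.43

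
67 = 67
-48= -48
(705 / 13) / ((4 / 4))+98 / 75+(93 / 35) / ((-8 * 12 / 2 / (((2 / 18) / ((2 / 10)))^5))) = 119364957029 / 2149383600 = 55.53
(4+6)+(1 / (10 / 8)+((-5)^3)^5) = -152587890571 / 5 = -30517578114.20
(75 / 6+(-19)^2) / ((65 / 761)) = 568467 / 130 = 4372.82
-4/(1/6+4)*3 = -72/25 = -2.88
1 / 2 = 0.50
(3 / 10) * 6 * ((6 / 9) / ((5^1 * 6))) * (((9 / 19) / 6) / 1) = 0.00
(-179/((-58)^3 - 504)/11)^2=32041/4630139954176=0.00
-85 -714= -799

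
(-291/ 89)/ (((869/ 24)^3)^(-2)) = -41772492811653113257/ 5669388288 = -7368077593.15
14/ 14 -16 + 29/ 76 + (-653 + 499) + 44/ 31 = -393921/ 2356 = -167.20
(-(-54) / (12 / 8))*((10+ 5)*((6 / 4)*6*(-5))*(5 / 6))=-20250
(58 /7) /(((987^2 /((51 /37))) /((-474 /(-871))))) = 155788 /24417978949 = 0.00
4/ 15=0.27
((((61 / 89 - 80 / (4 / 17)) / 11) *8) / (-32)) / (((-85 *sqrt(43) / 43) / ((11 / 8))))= -0.82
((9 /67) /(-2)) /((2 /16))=-36 /67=-0.54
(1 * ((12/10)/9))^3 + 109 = 367883/3375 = 109.00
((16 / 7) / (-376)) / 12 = -1 / 1974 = -0.00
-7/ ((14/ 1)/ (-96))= 48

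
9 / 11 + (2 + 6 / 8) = 157 / 44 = 3.57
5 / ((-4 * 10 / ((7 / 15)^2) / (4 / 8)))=-49 / 3600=-0.01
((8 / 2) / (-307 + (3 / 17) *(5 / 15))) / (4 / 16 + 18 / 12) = -136 / 18263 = -0.01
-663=-663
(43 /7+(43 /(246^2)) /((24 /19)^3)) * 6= 36.86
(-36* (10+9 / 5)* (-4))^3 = 613258407936 / 125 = 4906067263.49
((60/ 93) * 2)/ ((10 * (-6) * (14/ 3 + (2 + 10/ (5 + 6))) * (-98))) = 11/ 379750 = 0.00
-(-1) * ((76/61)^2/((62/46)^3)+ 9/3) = 402833525/110852311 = 3.63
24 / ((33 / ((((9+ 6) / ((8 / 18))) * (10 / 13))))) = 2700 / 143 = 18.88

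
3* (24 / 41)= 72 / 41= 1.76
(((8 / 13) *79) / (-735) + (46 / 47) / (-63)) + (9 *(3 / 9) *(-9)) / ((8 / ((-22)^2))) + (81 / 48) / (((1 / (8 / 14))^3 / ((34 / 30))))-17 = -31125831097 / 18861570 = -1650.22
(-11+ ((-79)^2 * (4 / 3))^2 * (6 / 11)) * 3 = 113309293.55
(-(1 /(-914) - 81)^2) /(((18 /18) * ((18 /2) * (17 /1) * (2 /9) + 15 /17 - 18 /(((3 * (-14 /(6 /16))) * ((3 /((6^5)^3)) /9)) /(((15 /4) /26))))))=-8479387355075 /42255682267828234988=-0.00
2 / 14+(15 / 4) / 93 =159 / 868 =0.18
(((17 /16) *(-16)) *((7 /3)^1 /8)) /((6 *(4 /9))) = -119 /64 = -1.86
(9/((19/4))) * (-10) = -360/19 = -18.95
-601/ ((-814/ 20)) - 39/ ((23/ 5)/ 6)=-337960/ 9361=-36.10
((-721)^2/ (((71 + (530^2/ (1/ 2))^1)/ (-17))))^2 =78097818266209/ 315699020641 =247.38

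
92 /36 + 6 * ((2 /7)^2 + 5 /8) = 11987 /1764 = 6.80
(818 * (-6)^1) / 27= -1636 / 9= -181.78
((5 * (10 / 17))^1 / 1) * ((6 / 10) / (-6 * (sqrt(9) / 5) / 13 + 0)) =-325 / 51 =-6.37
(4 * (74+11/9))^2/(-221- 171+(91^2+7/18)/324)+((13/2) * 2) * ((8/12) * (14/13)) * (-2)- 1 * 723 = -6338985799/6411237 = -988.73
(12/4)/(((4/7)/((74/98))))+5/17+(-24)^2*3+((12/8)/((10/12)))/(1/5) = 828839/476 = 1741.26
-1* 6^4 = -1296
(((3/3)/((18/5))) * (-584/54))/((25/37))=-5402/1215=-4.45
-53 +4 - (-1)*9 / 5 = -236 / 5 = -47.20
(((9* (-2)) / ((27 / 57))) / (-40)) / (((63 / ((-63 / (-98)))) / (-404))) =-1919 / 490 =-3.92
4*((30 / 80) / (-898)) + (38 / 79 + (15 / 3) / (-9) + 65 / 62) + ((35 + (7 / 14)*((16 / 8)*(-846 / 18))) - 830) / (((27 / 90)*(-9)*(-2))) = -18401828483 / 118756908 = -154.95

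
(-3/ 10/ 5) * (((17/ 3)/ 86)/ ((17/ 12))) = -3/ 1075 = -0.00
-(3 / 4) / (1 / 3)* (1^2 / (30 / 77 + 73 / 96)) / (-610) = 8316 / 2592805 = 0.00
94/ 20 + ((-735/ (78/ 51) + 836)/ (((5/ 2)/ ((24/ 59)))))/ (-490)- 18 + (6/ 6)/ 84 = -151152649/ 11274900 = -13.41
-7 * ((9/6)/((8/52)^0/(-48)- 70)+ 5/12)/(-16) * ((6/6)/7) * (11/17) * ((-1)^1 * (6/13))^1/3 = -175351/71306976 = -0.00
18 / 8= 9 / 4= 2.25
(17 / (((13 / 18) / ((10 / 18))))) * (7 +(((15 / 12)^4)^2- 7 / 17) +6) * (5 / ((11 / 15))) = 7749498375 / 4685824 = 1653.82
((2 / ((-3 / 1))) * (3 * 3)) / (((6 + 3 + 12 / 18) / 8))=-4.97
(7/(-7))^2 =1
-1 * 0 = 0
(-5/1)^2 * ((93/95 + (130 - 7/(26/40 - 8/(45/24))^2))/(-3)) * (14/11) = -833620610/602547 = -1383.49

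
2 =2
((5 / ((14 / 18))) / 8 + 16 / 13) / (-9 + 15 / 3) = -1481 / 2912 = -0.51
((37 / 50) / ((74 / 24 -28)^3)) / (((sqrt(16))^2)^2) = -999 / 5346179800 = -0.00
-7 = -7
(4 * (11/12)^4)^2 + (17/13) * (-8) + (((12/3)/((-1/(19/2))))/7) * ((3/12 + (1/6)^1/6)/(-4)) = -5155330181/2445520896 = -2.11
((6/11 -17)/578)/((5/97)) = -17557/31790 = -0.55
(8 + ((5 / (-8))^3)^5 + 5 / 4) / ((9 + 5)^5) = 325424924243571 / 18922999734303981568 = 0.00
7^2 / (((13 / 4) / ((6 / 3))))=392 / 13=30.15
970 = 970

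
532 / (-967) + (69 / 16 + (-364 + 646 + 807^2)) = 10080545843 / 15472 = 651534.76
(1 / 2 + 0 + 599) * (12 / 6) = 1199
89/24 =3.71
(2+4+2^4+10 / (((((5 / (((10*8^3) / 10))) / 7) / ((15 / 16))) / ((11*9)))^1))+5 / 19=12640743 / 19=665302.26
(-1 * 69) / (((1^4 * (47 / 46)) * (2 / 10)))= -15870 / 47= -337.66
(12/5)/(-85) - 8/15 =-716/1275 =-0.56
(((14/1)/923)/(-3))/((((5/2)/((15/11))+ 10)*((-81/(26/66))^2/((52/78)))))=-728/108052761267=-0.00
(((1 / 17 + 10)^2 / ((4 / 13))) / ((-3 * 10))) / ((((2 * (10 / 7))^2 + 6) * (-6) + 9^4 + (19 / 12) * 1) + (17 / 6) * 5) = -2069613 / 1225732810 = -0.00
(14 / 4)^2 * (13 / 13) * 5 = 245 / 4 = 61.25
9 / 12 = 3 / 4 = 0.75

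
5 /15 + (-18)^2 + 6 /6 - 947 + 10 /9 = -620.56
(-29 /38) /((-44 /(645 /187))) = 18705 /312664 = 0.06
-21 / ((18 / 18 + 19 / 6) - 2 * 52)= 126 / 599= 0.21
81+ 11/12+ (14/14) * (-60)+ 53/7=29.49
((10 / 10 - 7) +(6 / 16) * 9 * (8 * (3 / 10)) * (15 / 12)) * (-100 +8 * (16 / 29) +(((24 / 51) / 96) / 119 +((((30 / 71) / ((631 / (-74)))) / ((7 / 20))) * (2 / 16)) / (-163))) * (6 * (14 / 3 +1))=-13405.94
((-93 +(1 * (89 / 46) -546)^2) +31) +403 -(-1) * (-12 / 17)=296347.25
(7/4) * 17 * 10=595/2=297.50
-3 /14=-0.21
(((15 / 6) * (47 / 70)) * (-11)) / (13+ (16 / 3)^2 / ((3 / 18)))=-1551 / 15428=-0.10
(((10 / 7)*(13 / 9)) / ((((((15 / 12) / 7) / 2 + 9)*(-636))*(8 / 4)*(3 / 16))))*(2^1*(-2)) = 8320 / 2185137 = 0.00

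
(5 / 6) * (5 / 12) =0.35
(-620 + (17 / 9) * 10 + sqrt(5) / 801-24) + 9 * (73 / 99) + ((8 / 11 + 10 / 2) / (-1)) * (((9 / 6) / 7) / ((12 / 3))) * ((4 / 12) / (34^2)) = -566245873 / 915552 + sqrt(5) / 801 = -618.47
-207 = -207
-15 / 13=-1.15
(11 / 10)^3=1331 / 1000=1.33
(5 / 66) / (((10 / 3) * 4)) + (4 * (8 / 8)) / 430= 567 / 37840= 0.01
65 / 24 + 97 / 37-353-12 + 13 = -307843 / 888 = -346.67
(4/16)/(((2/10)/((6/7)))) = 15/14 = 1.07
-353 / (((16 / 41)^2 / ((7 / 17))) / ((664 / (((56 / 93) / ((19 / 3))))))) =-29009203591 / 4352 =-6665717.74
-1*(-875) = 875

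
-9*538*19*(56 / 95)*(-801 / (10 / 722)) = 78406583472 / 25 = 3136263338.88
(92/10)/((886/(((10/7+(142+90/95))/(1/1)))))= 441646/294595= 1.50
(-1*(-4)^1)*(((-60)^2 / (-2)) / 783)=-800 / 87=-9.20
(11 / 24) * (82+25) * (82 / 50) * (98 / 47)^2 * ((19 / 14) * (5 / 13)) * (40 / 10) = 314490869 / 430755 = 730.09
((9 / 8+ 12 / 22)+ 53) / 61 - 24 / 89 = 299347 / 477752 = 0.63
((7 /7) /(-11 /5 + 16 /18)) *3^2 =-405 /59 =-6.86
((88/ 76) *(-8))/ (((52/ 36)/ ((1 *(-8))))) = 51.30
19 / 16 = 1.19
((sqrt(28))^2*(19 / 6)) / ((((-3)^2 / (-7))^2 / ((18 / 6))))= 13034 / 81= 160.91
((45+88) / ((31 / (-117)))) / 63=-247 / 31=-7.97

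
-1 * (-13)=13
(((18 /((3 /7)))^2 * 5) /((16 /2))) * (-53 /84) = -5565 /8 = -695.62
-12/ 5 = -2.40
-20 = -20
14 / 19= 0.74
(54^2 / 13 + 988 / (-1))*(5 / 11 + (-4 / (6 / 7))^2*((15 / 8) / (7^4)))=-7570100 / 21021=-360.12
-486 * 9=-4374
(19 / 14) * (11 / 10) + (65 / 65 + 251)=35489 / 140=253.49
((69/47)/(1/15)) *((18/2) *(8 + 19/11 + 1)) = 1099170/517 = 2126.05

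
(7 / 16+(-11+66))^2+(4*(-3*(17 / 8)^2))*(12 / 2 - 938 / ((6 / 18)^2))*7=819956113 / 256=3202953.57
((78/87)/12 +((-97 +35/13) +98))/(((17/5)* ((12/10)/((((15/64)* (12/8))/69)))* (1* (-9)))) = -1065125/2037754368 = -0.00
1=1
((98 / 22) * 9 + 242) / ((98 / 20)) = 31030 / 539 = 57.57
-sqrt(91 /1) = -sqrt(91) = -9.54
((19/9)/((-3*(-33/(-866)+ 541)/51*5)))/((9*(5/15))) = -279718/63252765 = -0.00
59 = 59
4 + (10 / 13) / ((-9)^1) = 458 / 117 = 3.91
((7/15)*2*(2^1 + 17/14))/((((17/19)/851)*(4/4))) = 48507/17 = 2853.35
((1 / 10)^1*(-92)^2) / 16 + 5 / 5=539 / 10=53.90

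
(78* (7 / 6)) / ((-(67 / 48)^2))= -209664 / 4489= -46.71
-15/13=-1.15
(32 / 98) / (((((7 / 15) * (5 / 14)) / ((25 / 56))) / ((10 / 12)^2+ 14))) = 13225 / 1029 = 12.85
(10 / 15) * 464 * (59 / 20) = 13688 / 15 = 912.53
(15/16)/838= 15/13408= 0.00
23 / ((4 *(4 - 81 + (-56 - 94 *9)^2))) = 23 / 3254108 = 0.00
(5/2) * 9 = 45/2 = 22.50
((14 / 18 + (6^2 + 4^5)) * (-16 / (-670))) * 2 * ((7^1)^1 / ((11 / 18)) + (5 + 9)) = 8554112 / 6633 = 1289.63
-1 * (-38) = 38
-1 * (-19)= 19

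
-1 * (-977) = 977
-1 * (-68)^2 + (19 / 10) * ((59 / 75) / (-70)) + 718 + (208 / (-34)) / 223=-777411124711 / 199027500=-3906.05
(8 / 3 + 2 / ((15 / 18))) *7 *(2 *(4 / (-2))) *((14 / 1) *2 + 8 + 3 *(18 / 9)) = -5958.40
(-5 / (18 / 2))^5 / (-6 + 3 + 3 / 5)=15625 / 708588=0.02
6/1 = 6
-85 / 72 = -1.18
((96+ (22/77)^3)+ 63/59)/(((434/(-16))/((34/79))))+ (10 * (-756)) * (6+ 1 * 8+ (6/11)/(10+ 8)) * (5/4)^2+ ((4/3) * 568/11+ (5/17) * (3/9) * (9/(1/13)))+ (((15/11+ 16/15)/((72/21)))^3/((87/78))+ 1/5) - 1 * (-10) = -879650689400344255253097127/5310500306166516384000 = -165643.66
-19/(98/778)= -7391/49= -150.84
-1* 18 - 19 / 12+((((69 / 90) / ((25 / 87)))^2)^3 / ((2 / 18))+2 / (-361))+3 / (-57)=853080727503921595643 / 264404296875000000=3226.43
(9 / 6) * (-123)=-369 / 2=-184.50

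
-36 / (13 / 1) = -2.77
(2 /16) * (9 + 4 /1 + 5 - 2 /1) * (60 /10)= 12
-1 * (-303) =303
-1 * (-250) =250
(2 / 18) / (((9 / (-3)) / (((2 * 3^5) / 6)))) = -3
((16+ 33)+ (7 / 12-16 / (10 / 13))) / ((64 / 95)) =32813 / 768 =42.73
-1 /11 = -0.09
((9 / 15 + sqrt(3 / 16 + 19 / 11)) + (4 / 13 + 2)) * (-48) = -9072 / 65 - 12 * sqrt(3707) / 11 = -205.99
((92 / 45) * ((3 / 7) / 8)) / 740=23 / 155400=0.00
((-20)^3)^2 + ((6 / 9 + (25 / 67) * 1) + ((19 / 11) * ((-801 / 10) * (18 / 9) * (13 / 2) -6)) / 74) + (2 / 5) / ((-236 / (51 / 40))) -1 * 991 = 123559334338184783 / 1930645200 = 63998985.59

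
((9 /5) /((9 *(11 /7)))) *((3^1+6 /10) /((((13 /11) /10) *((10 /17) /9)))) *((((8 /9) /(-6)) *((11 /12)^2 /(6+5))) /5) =-1309 /9750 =-0.13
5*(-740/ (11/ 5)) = -18500/ 11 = -1681.82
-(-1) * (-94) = -94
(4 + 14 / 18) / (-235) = -43 / 2115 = -0.02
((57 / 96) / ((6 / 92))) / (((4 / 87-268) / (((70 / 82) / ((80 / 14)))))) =-0.01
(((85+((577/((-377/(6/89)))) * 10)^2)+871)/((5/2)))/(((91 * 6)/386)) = 415902256520344/1536722199285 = 270.64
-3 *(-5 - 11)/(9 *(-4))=-1.33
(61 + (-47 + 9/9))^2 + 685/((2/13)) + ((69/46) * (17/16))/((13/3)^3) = 328848337/70304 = 4677.52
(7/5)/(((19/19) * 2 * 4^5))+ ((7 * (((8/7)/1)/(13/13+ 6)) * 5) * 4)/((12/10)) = 4096147/215040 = 19.05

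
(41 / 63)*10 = 410 / 63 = 6.51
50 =50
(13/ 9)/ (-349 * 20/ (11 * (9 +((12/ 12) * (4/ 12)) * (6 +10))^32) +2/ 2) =2668865059713587973813183255071115111533502543820867343/ 1847675810570945520332203791972310345424158112818718079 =1.44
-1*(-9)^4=-6561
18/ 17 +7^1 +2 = 171/ 17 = 10.06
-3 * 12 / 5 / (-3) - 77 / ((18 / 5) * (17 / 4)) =-2014 / 765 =-2.63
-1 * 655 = -655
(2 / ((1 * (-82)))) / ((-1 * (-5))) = -1 / 205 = -0.00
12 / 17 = 0.71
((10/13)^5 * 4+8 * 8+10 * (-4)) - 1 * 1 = 8939739/371293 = 24.08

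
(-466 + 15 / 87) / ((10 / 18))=-121581 / 145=-838.49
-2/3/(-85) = 2/255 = 0.01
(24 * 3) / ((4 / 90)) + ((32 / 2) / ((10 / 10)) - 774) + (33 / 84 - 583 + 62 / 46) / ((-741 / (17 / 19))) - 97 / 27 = 70104934327 / 81601884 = 859.11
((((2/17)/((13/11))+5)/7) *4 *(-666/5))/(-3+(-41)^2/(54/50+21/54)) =-364872/1072955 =-0.34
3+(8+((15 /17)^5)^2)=22752583295564 /2015993900449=11.29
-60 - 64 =-124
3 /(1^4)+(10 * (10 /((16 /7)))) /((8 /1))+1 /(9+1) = 1371 /160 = 8.57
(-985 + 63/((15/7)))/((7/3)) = -14334/35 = -409.54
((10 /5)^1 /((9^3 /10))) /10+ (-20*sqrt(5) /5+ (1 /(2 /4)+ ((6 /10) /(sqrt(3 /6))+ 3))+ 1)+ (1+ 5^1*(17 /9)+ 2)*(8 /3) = -4*sqrt(5)+ 3*sqrt(2) /5+ 28568 /729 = 31.09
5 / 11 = 0.45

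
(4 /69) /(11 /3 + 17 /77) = 154 /10327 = 0.01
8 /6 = 1.33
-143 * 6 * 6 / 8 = -1287 / 2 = -643.50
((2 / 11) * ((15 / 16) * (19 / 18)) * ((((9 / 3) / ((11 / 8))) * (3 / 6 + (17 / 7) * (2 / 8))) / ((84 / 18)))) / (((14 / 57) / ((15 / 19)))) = 397575 / 1328096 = 0.30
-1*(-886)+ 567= 1453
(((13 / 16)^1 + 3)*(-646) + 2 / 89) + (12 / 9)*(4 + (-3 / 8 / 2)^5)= -172007806075 / 69992448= -2457.52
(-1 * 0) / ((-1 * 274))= 0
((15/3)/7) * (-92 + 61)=-155/7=-22.14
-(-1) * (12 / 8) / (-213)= -1 / 142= -0.01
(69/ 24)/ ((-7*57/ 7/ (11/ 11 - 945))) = 2714/ 57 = 47.61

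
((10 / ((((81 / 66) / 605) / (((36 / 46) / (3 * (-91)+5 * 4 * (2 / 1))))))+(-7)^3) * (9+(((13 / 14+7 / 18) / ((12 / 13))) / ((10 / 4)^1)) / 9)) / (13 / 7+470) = -38747435533 / 5610376710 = -6.91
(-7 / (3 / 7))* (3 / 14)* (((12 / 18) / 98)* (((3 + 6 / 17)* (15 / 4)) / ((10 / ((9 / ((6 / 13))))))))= -2223 / 3808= -0.58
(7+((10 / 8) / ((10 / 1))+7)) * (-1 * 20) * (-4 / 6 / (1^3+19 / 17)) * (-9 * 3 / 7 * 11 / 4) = -105655 / 112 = -943.35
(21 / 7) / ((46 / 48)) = 72 / 23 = 3.13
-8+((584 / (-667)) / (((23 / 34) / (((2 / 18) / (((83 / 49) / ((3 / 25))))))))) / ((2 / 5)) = -153282832 / 19099545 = -8.03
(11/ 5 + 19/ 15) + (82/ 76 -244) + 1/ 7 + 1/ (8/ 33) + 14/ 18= -11223491/ 47880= -234.41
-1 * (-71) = 71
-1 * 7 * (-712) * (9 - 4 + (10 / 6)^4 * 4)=14478520 / 81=178747.16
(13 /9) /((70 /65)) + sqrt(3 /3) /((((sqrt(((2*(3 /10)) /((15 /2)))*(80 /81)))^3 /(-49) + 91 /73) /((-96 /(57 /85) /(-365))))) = 1.66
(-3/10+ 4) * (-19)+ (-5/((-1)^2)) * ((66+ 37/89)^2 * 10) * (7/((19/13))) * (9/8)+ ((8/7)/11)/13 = -3580763175903129/3012989980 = -1188441.78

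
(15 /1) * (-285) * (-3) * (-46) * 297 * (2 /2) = -175215150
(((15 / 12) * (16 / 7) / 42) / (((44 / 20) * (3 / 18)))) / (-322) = -50 / 86779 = -0.00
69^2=4761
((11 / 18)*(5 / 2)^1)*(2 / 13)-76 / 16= -2113 / 468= -4.51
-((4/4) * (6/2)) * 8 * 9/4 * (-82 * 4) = 17712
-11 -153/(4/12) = -470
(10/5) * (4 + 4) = 16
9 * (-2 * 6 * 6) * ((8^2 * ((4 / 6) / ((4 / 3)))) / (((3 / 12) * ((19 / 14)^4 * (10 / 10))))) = -3186376704 / 130321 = -24450.22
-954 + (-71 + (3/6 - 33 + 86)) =-1943/2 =-971.50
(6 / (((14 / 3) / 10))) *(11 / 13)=990 / 91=10.88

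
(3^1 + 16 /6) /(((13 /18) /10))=1020 /13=78.46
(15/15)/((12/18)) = 3/2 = 1.50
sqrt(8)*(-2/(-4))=sqrt(2)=1.41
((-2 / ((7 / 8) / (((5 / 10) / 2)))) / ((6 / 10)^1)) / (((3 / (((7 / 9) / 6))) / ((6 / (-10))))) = 2 / 81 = 0.02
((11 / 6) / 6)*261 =319 / 4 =79.75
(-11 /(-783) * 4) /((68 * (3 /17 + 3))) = 11 /42282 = 0.00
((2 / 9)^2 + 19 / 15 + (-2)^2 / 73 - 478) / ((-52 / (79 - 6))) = 14091541 / 21060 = 669.11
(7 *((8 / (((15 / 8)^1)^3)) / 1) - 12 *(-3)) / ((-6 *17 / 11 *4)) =-412973 / 344250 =-1.20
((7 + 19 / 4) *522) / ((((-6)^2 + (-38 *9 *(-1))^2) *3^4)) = 1363 / 2106000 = 0.00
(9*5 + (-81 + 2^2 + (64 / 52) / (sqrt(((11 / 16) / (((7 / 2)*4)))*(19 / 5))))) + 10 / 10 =-31 + 64*sqrt(14630) / 2717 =-28.15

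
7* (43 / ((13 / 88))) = 26488 / 13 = 2037.54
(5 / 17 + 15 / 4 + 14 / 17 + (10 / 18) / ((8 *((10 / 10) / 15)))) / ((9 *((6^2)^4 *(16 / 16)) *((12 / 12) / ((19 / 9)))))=45809 / 55507949568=0.00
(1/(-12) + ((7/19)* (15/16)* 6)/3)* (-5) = -1385/456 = -3.04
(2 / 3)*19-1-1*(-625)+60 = 2090 / 3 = 696.67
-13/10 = -1.30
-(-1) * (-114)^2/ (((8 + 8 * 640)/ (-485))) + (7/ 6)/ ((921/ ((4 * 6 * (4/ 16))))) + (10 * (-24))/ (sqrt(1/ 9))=-2301390431/ 1180722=-1949.14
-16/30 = -8/15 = -0.53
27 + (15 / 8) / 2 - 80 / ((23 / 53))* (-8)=553001 / 368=1502.72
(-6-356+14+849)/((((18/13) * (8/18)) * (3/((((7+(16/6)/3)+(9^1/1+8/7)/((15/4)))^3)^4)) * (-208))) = -318413117622056093938174120820506443622563527/122162135264963371240031250000000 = -2606479634065.29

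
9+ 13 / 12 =121 / 12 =10.08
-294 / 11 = -26.73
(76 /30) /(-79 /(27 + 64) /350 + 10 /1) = 12740 /50277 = 0.25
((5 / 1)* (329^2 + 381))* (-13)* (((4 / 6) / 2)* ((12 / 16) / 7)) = -252158.21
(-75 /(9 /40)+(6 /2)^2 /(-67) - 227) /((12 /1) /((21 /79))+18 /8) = -3154312 /266727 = -11.83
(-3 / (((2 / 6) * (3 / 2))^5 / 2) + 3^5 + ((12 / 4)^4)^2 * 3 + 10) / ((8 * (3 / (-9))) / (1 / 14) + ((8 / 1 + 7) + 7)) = -1287.65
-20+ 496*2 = 972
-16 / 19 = -0.84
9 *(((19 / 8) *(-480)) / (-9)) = 1140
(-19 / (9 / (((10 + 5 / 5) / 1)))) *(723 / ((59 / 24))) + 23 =-401595 / 59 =-6806.69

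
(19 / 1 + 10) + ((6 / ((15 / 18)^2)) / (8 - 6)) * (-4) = 293 / 25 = 11.72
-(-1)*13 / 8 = 13 / 8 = 1.62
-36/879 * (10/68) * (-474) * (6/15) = 5688/4981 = 1.14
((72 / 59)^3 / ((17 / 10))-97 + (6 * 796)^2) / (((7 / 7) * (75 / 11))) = 876041038251247 / 261858225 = 3345478.41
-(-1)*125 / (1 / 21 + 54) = 525 / 227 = 2.31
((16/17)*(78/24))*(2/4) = 1.53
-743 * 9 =-6687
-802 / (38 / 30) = -12030 / 19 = -633.16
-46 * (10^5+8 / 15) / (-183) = 69000368 / 2745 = 25136.75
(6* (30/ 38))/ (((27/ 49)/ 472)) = 231280/ 57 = 4057.54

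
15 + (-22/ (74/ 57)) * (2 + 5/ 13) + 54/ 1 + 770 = 384122/ 481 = 798.59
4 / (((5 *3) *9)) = 4 / 135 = 0.03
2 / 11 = 0.18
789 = 789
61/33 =1.85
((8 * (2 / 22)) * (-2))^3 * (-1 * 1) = 4096 / 1331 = 3.08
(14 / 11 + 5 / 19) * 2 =642 / 209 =3.07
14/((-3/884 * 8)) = -1547/3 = -515.67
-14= -14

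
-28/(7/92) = -368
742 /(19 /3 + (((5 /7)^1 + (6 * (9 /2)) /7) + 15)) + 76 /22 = 96037 /2992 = 32.10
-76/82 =-38/41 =-0.93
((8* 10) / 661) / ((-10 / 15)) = -120 / 661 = -0.18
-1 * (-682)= 682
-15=-15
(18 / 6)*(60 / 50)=18 / 5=3.60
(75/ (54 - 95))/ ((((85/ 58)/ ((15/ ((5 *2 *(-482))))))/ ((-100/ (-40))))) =6525/ 671908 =0.01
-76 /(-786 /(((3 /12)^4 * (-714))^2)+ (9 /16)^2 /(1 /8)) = 103318656 /133922333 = 0.77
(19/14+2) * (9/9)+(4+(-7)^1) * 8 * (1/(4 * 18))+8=463/42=11.02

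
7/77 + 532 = 5853/11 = 532.09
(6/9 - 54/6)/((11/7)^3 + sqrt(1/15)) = -57066625/26455766 + 2941225 *sqrt(15)/79367298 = -2.01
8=8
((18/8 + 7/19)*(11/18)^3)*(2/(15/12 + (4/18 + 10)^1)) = 264869/2542428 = 0.10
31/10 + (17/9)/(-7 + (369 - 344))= 1298/405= 3.20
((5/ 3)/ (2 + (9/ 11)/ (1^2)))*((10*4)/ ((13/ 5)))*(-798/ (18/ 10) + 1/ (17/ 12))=-248314000/ 61659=-4027.21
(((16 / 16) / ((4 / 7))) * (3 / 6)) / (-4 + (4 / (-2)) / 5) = -35 / 176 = -0.20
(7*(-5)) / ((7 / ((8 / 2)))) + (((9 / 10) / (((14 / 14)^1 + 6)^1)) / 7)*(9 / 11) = -107719 / 5390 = -19.98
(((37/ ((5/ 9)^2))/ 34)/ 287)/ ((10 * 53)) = 2997/ 129293500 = 0.00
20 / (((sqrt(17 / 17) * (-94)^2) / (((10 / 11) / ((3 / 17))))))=850 / 72897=0.01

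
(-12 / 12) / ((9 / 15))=-1.67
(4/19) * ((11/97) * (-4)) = -176/1843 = -0.10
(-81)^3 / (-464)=531441 / 464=1145.35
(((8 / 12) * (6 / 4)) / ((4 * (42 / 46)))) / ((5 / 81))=621 / 140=4.44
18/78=3/13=0.23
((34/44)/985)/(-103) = -17/2232010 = -0.00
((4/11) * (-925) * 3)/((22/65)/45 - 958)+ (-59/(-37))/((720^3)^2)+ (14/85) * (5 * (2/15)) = 196353842969033561177042389/168813158775418257408000000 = 1.16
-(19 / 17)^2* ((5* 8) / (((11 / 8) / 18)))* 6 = -12476160 / 3179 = -3924.55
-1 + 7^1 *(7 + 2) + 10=72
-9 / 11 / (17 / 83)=-747 / 187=-3.99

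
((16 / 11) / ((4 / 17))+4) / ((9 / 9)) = 112 / 11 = 10.18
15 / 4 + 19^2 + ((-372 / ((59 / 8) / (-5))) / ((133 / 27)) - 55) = 360.95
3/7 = 0.43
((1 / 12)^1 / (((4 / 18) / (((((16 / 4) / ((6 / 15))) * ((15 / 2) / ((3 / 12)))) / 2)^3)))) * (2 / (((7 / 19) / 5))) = 240468750 / 7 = 34352678.57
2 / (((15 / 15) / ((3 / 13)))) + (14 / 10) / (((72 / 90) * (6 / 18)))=297 / 52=5.71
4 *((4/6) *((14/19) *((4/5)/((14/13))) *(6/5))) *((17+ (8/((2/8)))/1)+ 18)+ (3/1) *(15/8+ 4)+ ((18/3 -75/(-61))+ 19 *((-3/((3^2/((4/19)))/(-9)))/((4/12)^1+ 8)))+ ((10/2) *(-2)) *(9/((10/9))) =14522339/231800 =62.65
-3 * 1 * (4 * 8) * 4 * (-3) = 1152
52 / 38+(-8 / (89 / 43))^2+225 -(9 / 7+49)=201240587 / 1053493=191.02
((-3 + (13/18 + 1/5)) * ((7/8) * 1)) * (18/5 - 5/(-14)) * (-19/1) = 984181/7200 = 136.69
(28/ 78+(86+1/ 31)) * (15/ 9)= 522235/ 3627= 143.99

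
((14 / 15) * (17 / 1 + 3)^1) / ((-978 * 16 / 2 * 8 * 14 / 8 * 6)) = -1 / 35208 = -0.00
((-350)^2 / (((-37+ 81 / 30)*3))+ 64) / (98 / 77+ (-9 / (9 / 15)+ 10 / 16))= 2081728 / 24213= 85.98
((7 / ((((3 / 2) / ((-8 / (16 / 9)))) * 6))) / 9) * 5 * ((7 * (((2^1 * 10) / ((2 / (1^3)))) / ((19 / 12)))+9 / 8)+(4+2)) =-30345 / 304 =-99.82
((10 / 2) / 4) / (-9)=-5 / 36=-0.14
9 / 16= 0.56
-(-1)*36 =36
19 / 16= 1.19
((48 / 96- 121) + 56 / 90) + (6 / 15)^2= -53873 / 450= -119.72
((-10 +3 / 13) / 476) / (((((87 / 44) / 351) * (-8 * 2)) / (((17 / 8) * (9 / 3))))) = 37719 / 25984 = 1.45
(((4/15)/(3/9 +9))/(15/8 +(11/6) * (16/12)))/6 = 12/10885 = 0.00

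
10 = 10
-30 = -30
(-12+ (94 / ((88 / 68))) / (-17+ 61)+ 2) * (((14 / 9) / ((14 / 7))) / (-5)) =3143 / 2420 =1.30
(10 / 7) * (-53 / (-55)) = 1.38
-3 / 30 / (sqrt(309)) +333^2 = 110889 - sqrt(309) / 3090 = 110888.99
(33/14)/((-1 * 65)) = -33/910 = -0.04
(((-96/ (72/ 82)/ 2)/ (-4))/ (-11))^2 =1681/ 1089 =1.54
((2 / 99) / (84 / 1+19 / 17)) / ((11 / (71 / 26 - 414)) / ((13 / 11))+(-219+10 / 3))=-363562 / 330393800847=-0.00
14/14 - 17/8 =-1.12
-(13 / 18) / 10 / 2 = -13 / 360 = -0.04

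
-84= -84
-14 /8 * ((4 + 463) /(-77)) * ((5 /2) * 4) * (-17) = -39695 /22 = -1804.32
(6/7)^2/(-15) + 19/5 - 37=-8146/245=-33.25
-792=-792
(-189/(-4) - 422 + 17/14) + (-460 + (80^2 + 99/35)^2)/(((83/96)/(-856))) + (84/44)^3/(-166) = -21971414263178347399/541317700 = -40588760099.99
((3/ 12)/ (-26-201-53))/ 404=-1/ 452480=-0.00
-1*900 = -900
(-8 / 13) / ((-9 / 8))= 64 / 117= 0.55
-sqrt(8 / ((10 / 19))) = -2 *sqrt(95) / 5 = -3.90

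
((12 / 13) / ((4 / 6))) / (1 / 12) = 216 / 13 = 16.62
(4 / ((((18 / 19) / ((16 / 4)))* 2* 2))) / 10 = 0.42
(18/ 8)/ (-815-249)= -9/ 4256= -0.00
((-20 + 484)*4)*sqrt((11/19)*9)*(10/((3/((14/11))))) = 259840*sqrt(209)/209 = 17973.51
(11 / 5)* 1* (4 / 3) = 44 / 15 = 2.93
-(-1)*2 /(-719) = -2 /719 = -0.00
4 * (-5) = -20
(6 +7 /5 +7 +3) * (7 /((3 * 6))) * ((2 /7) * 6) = 58 /5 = 11.60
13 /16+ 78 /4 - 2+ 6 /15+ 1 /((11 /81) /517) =3825.71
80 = 80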